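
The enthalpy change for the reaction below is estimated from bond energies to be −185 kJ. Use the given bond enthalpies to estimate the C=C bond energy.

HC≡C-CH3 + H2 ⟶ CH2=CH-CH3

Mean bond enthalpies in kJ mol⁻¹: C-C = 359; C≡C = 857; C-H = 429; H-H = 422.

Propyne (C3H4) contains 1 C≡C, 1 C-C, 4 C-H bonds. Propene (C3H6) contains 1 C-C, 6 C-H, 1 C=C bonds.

Let D be the C=C bond energy.
Σ(broken) = 1×857 + 1×359 + 4×429 + 1×422 = 3354
Σ(formed) = 1×359 + 6×429 + 1×D = 2933 + D
ΔH = Σ(broken) − Σ(formed) = (3354) − (2933 + D) = +421 − D
Setting this equal to −185 kJ gives D = 606 kJ/mol.

D(C=C) ≈ 606 kJ/mol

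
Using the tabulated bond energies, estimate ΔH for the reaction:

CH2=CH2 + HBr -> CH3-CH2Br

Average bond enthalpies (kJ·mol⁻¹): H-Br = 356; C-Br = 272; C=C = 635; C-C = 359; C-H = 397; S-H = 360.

ΔH ≈ −37 kJ

Bonds broken (reactants):
  C-H: 4 × 397 = 1588
  C=C: 1 × 635 = 635
  H-Br: 1 × 356 = 356
  Σ(broken) = 2579 kJ
Bonds formed (products):
  C-Br: 1 × 272 = 272
  C-C: 1 × 359 = 359
  C-H: 5 × 397 = 1985
  Σ(formed) = 2616 kJ
ΔH = Σ(broken) − Σ(formed) = 2579 − 2616 = −37 kJ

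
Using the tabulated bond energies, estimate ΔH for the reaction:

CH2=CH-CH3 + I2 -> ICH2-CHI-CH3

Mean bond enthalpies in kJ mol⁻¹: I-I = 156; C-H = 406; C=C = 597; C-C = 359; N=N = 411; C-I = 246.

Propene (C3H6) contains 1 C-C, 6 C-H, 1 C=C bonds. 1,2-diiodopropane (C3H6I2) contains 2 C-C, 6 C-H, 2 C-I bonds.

Bonds broken (reactants):
  C-C: 1 × 359 = 359
  C-H: 6 × 406 = 2436
  C=C: 1 × 597 = 597
  I-I: 1 × 156 = 156
  Σ(broken) = 3548 kJ
Bonds formed (products):
  C-C: 2 × 359 = 718
  C-H: 6 × 406 = 2436
  C-I: 2 × 246 = 492
  Σ(formed) = 3646 kJ
ΔH = Σ(broken) − Σ(formed) = 3548 − 3646 = −98 kJ

ΔH ≈ −98 kJ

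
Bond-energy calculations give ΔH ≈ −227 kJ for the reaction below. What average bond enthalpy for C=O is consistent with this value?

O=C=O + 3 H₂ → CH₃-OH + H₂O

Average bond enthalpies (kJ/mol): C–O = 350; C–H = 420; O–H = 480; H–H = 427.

Let D be the C=O bond energy.
Σ(broken) = 2×D + 3×427 = 1281 + 2D
Σ(formed) = 3×420 + 1×350 + 3×480 = 3050
ΔH = Σ(broken) − Σ(formed) = (1281 + 2D) − (3050) = −1769 + 2D
Setting this equal to −227 kJ gives 2D = 1542, so D = 771 kJ/mol.

D(C=O) ≈ 771 kJ/mol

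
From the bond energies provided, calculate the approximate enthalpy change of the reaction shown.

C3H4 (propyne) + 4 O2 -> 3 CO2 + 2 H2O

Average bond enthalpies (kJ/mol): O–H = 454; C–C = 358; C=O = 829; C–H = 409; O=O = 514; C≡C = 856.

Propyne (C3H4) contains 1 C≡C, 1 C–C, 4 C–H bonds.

Bonds broken (reactants):
  C≡C: 1 × 856 = 856
  C–C: 1 × 358 = 358
  C–H: 4 × 409 = 1636
  O=O: 4 × 514 = 2056
  Σ(broken) = 4906 kJ
Bonds formed (products):
  C=O: 6 × 829 = 4974
  O–H: 4 × 454 = 1816
  Σ(formed) = 6790 kJ
ΔH = Σ(broken) − Σ(formed) = 4906 − 6790 = −1884 kJ

ΔH ≈ −1884 kJ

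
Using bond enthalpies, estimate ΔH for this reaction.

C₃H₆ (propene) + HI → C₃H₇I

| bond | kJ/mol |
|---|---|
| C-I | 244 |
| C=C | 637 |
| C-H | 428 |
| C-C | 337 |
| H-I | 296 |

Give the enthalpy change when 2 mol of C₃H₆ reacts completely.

Bonds broken (reactants):
  C-C: 1 × 337 = 337
  C-H: 6 × 428 = 2568
  C=C: 1 × 637 = 637
  H-I: 1 × 296 = 296
  Σ(broken) = 3838 kJ
Bonds formed (products):
  C-C: 2 × 337 = 674
  C-H: 7 × 428 = 2996
  C-I: 1 × 244 = 244
  Σ(formed) = 3914 kJ
ΔH = Σ(broken) − Σ(formed) = 3838 − 3914 = −76 kJ
For 2× the reaction as written: 2 × (−76) = −152 kJ

ΔH = −152 kJ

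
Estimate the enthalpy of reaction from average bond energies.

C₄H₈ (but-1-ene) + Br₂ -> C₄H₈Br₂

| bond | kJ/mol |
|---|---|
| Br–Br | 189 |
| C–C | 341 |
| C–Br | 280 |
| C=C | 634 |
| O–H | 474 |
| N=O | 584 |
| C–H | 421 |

ΔH ≈ −78 kJ

Bonds broken (reactants):
  Br–Br: 1 × 189 = 189
  C–C: 2 × 341 = 682
  C–H: 8 × 421 = 3368
  C=C: 1 × 634 = 634
  Σ(broken) = 4873 kJ
Bonds formed (products):
  C–Br: 2 × 280 = 560
  C–C: 3 × 341 = 1023
  C–H: 8 × 421 = 3368
  Σ(formed) = 4951 kJ
ΔH = Σ(broken) − Σ(formed) = 4873 − 4951 = −78 kJ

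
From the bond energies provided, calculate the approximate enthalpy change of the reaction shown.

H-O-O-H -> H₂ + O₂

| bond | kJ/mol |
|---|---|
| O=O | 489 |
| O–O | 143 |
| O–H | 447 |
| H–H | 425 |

ΔH ≈ +123 kJ

Bonds broken (reactants):
  O–H: 2 × 447 = 894
  O–O: 1 × 143 = 143
  Σ(broken) = 1037 kJ
Bonds formed (products):
  H–H: 1 × 425 = 425
  O=O: 1 × 489 = 489
  Σ(formed) = 914 kJ
ΔH = Σ(broken) − Σ(formed) = 1037 − 914 = +123 kJ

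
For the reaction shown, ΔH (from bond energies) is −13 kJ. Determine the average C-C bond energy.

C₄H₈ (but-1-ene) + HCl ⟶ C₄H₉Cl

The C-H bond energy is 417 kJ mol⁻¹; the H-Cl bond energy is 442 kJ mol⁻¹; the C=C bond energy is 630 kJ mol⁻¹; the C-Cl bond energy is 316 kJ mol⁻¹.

D(C-C) ≈ 352 kJ/mol

Let D be the C-C bond energy.
Σ(broken) = 2×D + 8×417 + 1×630 + 1×442 = 4408 + 2D
Σ(formed) = 3×D + 1×316 + 9×417 = 4069 + 3D
ΔH = Σ(broken) − Σ(formed) = (4408 + 2D) − (4069 + 3D) = +339 − D
Setting this equal to −13 kJ gives D = 352 kJ/mol.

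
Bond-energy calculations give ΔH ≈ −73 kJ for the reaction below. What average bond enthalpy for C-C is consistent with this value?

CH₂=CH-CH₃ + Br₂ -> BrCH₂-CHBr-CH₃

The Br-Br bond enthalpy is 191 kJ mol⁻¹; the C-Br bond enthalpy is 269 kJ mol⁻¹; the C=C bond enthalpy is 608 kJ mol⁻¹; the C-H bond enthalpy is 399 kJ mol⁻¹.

Let D be the C-C bond energy.
Σ(broken) = 1×191 + 1×D + 6×399 + 1×608 = 3193 + D
Σ(formed) = 2×269 + 2×D + 6×399 = 2932 + 2D
ΔH = Σ(broken) − Σ(formed) = (3193 + D) − (2932 + 2D) = +261 − D
Setting this equal to −73 kJ gives D = 334 kJ/mol.

D(C-C) ≈ 334 kJ/mol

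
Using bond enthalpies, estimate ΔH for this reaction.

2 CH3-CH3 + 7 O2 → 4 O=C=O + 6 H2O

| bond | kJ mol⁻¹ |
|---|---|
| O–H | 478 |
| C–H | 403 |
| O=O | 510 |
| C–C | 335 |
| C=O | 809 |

Bonds broken (reactants):
  C–C: 2 × 335 = 670
  C–H: 12 × 403 = 4836
  O=O: 7 × 510 = 3570
  Σ(broken) = 9076 kJ
Bonds formed (products):
  C=O: 8 × 809 = 6472
  O–H: 12 × 478 = 5736
  Σ(formed) = 12208 kJ
ΔH = Σ(broken) − Σ(formed) = 9076 − 12208 = −3132 kJ

ΔH ≈ −3132 kJ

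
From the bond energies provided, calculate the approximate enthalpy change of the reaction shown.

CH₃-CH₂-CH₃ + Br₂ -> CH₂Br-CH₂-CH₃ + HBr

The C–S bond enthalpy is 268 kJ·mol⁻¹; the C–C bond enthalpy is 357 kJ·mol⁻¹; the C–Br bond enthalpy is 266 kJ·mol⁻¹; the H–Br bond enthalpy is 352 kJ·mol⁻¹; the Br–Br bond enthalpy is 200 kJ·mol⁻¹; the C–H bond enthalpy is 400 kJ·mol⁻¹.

Bonds broken (reactants):
  Br–Br: 1 × 200 = 200
  C–C: 2 × 357 = 714
  C–H: 8 × 400 = 3200
  Σ(broken) = 4114 kJ
Bonds formed (products):
  C–Br: 1 × 266 = 266
  C–C: 2 × 357 = 714
  C–H: 7 × 400 = 2800
  H–Br: 1 × 352 = 352
  Σ(formed) = 4132 kJ
ΔH = Σ(broken) − Σ(formed) = 4114 − 4132 = −18 kJ

ΔH ≈ −18 kJ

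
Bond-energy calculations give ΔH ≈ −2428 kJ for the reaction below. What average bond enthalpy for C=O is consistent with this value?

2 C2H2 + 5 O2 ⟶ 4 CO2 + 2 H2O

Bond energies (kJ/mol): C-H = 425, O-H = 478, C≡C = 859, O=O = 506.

D(C=O) ≈ 808 kJ/mol

Let D be the C=O bond energy.
Σ(broken) = 2×859 + 4×425 + 5×506 = 5948
Σ(formed) = 8×D + 4×478 = 1912 + 8D
ΔH = Σ(broken) − Σ(formed) = (5948) − (1912 + 8D) = +4036 − 8D
Setting this equal to −2428 kJ gives 8D = 6464, so D = 808 kJ/mol.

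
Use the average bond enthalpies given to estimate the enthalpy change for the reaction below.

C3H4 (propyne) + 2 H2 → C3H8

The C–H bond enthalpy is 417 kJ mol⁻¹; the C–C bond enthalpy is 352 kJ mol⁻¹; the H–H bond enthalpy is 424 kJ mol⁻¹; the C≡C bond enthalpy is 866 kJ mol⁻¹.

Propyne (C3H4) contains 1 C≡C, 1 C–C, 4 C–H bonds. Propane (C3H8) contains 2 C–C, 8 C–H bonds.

Bonds broken (reactants):
  C≡C: 1 × 866 = 866
  C–C: 1 × 352 = 352
  C–H: 4 × 417 = 1668
  H–H: 2 × 424 = 848
  Σ(broken) = 3734 kJ
Bonds formed (products):
  C–C: 2 × 352 = 704
  C–H: 8 × 417 = 3336
  Σ(formed) = 4040 kJ
ΔH = Σ(broken) − Σ(formed) = 3734 − 4040 = −306 kJ

ΔH ≈ −306 kJ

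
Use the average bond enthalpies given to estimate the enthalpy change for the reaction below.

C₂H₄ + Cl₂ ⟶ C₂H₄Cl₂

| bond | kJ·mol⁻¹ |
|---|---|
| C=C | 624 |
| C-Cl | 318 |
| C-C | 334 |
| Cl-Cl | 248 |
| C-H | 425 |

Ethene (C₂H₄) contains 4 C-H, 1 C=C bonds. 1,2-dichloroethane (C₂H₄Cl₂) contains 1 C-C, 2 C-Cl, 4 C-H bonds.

Bonds broken (reactants):
  C-H: 4 × 425 = 1700
  C=C: 1 × 624 = 624
  Cl-Cl: 1 × 248 = 248
  Σ(broken) = 2572 kJ
Bonds formed (products):
  C-C: 1 × 334 = 334
  C-Cl: 2 × 318 = 636
  C-H: 4 × 425 = 1700
  Σ(formed) = 2670 kJ
ΔH = Σ(broken) − Σ(formed) = 2572 − 2670 = −98 kJ

ΔH ≈ −98 kJ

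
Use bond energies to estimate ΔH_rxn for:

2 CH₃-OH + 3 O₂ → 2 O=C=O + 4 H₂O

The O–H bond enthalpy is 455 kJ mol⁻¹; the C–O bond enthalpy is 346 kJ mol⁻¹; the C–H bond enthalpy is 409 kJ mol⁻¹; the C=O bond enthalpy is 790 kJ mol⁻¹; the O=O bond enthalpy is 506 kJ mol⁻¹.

Bonds broken (reactants):
  C–H: 6 × 409 = 2454
  C–O: 2 × 346 = 692
  O–H: 2 × 455 = 910
  O=O: 3 × 506 = 1518
  Σ(broken) = 5574 kJ
Bonds formed (products):
  C=O: 4 × 790 = 3160
  O–H: 8 × 455 = 3640
  Σ(formed) = 6800 kJ
ΔH = Σ(broken) − Σ(formed) = 5574 − 6800 = −1226 kJ

ΔH ≈ −1226 kJ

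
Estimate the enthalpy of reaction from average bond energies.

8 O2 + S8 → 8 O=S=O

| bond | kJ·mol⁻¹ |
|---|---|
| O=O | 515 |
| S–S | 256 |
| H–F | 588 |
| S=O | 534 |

ΔH ≈ −2376 kJ

Bonds broken (reactants):
  O=O: 8 × 515 = 4120
  S–S: 8 × 256 = 2048
  Σ(broken) = 6168 kJ
Bonds formed (products):
  S=O: 16 × 534 = 8544
  Σ(formed) = 8544 kJ
ΔH = Σ(broken) − Σ(formed) = 6168 − 8544 = −2376 kJ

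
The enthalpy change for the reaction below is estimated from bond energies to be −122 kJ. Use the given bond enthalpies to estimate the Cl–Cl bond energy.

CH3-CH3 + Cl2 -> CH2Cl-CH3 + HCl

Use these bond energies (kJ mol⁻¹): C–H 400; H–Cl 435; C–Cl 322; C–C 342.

Let D be the Cl–Cl bond energy.
Σ(broken) = 1×342 + 6×400 + 1×D = 2742 + D
Σ(formed) = 1×342 + 1×322 + 5×400 + 1×435 = 3099
ΔH = Σ(broken) − Σ(formed) = (2742 + D) − (3099) = −357 + D
Setting this equal to −122 kJ gives D = 235 kJ/mol.

D(Cl–Cl) ≈ 235 kJ/mol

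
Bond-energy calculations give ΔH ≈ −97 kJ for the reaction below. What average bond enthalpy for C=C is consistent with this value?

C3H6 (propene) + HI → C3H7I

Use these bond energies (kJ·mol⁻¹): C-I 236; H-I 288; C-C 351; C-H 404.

D(C=C) ≈ 606 kJ/mol

Let D be the C=C bond energy.
Σ(broken) = 1×351 + 6×404 + 1×D + 1×288 = 3063 + D
Σ(formed) = 2×351 + 7×404 + 1×236 = 3766
ΔH = Σ(broken) − Σ(formed) = (3063 + D) − (3766) = −703 + D
Setting this equal to −97 kJ gives D = 606 kJ/mol.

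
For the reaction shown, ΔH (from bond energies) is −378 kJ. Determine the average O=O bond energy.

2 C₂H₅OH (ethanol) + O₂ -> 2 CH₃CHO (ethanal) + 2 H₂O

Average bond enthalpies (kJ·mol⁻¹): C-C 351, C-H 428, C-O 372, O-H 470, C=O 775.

Let D be the O=O bond energy.
Σ(broken) = 2×351 + 10×428 + 2×372 + 2×470 + 1×D = 6666 + D
Σ(formed) = 2×351 + 8×428 + 2×775 + 4×470 = 7556
ΔH = Σ(broken) − Σ(formed) = (6666 + D) − (7556) = −890 + D
Setting this equal to −378 kJ gives D = 512 kJ/mol.

D(O=O) ≈ 512 kJ/mol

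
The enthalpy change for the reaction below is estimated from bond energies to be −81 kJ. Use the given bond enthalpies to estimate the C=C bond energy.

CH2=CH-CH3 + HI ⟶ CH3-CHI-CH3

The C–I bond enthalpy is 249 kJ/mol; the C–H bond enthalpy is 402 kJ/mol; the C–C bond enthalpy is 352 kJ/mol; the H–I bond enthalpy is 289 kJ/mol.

Let D be the C=C bond energy.
Σ(broken) = 1×352 + 6×402 + 1×D + 1×289 = 3053 + D
Σ(formed) = 2×352 + 7×402 + 1×249 = 3767
ΔH = Σ(broken) − Σ(formed) = (3053 + D) − (3767) = −714 + D
Setting this equal to −81 kJ gives D = 633 kJ/mol.

D(C=C) ≈ 633 kJ/mol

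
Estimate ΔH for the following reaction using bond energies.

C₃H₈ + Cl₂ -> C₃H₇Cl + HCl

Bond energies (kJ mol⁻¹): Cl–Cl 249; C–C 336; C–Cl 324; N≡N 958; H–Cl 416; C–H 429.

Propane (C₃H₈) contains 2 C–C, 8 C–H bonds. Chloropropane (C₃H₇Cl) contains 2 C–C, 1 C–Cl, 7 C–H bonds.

Bonds broken (reactants):
  C–C: 2 × 336 = 672
  C–H: 8 × 429 = 3432
  Cl–Cl: 1 × 249 = 249
  Σ(broken) = 4353 kJ
Bonds formed (products):
  C–C: 2 × 336 = 672
  C–Cl: 1 × 324 = 324
  C–H: 7 × 429 = 3003
  H–Cl: 1 × 416 = 416
  Σ(formed) = 4415 kJ
ΔH = Σ(broken) − Σ(formed) = 4353 − 4415 = −62 kJ

ΔH ≈ −62 kJ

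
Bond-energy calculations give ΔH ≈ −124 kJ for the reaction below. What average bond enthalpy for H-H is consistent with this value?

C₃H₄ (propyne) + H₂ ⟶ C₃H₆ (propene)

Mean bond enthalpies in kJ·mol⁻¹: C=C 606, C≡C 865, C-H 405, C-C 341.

Let D be the H-H bond energy.
Σ(broken) = 1×865 + 1×341 + 4×405 + 1×D = 2826 + D
Σ(formed) = 1×341 + 6×405 + 1×606 = 3377
ΔH = Σ(broken) − Σ(formed) = (2826 + D) − (3377) = −551 + D
Setting this equal to −124 kJ gives D = 427 kJ/mol.

D(H-H) ≈ 427 kJ/mol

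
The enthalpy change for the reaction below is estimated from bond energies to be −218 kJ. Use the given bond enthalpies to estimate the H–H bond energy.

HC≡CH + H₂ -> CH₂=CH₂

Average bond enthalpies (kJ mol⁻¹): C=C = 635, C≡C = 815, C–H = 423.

D(H–H) ≈ 448 kJ/mol

Let D be the H–H bond energy.
Σ(broken) = 1×815 + 2×423 + 1×D = 1661 + D
Σ(formed) = 4×423 + 1×635 = 2327
ΔH = Σ(broken) − Σ(formed) = (1661 + D) − (2327) = −666 + D
Setting this equal to −218 kJ gives D = 448 kJ/mol.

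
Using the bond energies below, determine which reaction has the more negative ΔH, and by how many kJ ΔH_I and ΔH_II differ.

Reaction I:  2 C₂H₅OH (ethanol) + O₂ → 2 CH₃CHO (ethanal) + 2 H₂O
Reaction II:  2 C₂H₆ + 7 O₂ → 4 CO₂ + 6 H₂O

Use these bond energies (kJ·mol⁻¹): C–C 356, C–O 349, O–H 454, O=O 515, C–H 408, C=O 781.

Reaction II, by 2042 kJ

Reaction I:
  Bonds broken (reactants):
    C–C: 2 × 356 = 712
    C–H: 10 × 408 = 4080
    C–O: 2 × 349 = 698
    O–H: 2 × 454 = 908
    O=O: 1 × 515 = 515
    Σ(broken) = 6913 kJ
  Bonds formed (products):
    C–C: 2 × 356 = 712
    C–H: 8 × 408 = 3264
    C=O: 2 × 781 = 1562
    O–H: 4 × 454 = 1816
    Σ(formed) = 7354 kJ
  ΔH_I = 6913 − 7354 = −441 kJ
Reaction II:
  Bonds broken (reactants):
    C–C: 2 × 356 = 712
    C–H: 12 × 408 = 4896
    O=O: 7 × 515 = 3605
    Σ(broken) = 9213 kJ
  Bonds formed (products):
    C=O: 8 × 781 = 6248
    O–H: 12 × 454 = 5448
    Σ(formed) = 11696 kJ
  ΔH_II = 9213 − 11696 = −2483 kJ
ΔH_I − ΔH_II = +2042 kJ, so reaction II has the more negative ΔH; |ΔH_I − ΔH_II| = 2042 kJ.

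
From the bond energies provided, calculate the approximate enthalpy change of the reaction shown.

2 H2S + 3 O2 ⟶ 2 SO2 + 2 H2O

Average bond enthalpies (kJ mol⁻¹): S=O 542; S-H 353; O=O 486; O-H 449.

Bonds broken (reactants):
  O=O: 3 × 486 = 1458
  S-H: 4 × 353 = 1412
  Σ(broken) = 2870 kJ
Bonds formed (products):
  O-H: 4 × 449 = 1796
  S=O: 4 × 542 = 2168
  Σ(formed) = 3964 kJ
ΔH = Σ(broken) − Σ(formed) = 2870 − 3964 = −1094 kJ

ΔH ≈ −1094 kJ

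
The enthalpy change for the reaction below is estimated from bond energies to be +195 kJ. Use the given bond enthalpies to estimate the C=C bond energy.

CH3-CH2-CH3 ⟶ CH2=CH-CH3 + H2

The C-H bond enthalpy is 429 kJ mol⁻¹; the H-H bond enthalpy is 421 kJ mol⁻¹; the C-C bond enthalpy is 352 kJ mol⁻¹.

Let D be the C=C bond energy.
Σ(broken) = 2×352 + 8×429 = 4136
Σ(formed) = 1×352 + 6×429 + 1×D + 1×421 = 3347 + D
ΔH = Σ(broken) − Σ(formed) = (4136) − (3347 + D) = +789 − D
Setting this equal to +195 kJ gives D = 594 kJ/mol.

D(C=C) ≈ 594 kJ/mol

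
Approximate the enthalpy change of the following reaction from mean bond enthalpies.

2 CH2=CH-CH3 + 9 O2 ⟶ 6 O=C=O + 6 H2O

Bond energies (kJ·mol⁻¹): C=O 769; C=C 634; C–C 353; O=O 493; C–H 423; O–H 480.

ΔH ≈ −3501 kJ

Bonds broken (reactants):
  C–C: 2 × 353 = 706
  C–H: 12 × 423 = 5076
  C=C: 2 × 634 = 1268
  O=O: 9 × 493 = 4437
  Σ(broken) = 11487 kJ
Bonds formed (products):
  C=O: 12 × 769 = 9228
  O–H: 12 × 480 = 5760
  Σ(formed) = 14988 kJ
ΔH = Σ(broken) − Σ(formed) = 11487 − 14988 = −3501 kJ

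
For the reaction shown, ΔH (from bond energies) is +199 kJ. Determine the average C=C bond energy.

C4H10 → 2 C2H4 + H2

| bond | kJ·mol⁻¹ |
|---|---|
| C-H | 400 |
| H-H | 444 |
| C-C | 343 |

Let D be the C=C bond energy.
Σ(broken) = 3×343 + 10×400 = 5029
Σ(formed) = 8×400 + 2×D + 1×444 = 3644 + 2D
ΔH = Σ(broken) − Σ(formed) = (5029) − (3644 + 2D) = +1385 − 2D
Setting this equal to +199 kJ gives 2D = 1186, so D = 593 kJ/mol.

D(C=C) ≈ 593 kJ/mol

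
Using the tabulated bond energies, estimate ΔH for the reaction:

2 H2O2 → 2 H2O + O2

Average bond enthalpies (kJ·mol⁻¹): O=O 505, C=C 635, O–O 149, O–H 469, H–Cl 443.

ΔH ≈ −207 kJ

Bonds broken (reactants):
  O–H: 4 × 469 = 1876
  O–O: 2 × 149 = 298
  Σ(broken) = 2174 kJ
Bonds formed (products):
  O–H: 4 × 469 = 1876
  O=O: 1 × 505 = 505
  Σ(formed) = 2381 kJ
ΔH = Σ(broken) − Σ(formed) = 2174 − 2381 = −207 kJ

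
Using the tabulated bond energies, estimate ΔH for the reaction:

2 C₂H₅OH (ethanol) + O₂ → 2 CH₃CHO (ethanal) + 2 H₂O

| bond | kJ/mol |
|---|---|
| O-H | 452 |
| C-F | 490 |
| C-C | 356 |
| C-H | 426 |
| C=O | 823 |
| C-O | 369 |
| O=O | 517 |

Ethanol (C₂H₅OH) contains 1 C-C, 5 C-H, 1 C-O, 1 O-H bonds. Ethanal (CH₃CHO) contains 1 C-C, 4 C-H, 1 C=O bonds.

ΔH ≈ −443 kJ

Bonds broken (reactants):
  C-C: 2 × 356 = 712
  C-H: 10 × 426 = 4260
  C-O: 2 × 369 = 738
  O-H: 2 × 452 = 904
  O=O: 1 × 517 = 517
  Σ(broken) = 7131 kJ
Bonds formed (products):
  C-C: 2 × 356 = 712
  C-H: 8 × 426 = 3408
  C=O: 2 × 823 = 1646
  O-H: 4 × 452 = 1808
  Σ(formed) = 7574 kJ
ΔH = Σ(broken) − Σ(formed) = 7131 − 7574 = −443 kJ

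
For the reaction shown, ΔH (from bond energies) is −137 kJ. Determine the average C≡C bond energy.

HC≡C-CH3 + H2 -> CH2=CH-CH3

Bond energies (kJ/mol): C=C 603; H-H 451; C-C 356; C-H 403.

Let D be the C≡C bond energy.
Σ(broken) = 1×D + 1×356 + 4×403 + 1×451 = 2419 + D
Σ(formed) = 1×356 + 6×403 + 1×603 = 3377
ΔH = Σ(broken) − Σ(formed) = (2419 + D) − (3377) = −958 + D
Setting this equal to −137 kJ gives D = 821 kJ/mol.

D(C≡C) ≈ 821 kJ/mol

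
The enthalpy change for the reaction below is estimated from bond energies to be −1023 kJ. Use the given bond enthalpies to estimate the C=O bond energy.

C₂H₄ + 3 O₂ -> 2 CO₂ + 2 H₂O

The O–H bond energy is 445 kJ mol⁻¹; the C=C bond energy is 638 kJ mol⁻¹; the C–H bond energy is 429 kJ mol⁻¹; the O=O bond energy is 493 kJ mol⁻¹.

D(C=O) ≈ 769 kJ/mol

Let D be the C=O bond energy.
Σ(broken) = 4×429 + 1×638 + 3×493 = 3833
Σ(formed) = 4×D + 4×445 = 1780 + 4D
ΔH = Σ(broken) − Σ(formed) = (3833) − (1780 + 4D) = +2053 − 4D
Setting this equal to −1023 kJ gives 4D = 3076, so D = 769 kJ/mol.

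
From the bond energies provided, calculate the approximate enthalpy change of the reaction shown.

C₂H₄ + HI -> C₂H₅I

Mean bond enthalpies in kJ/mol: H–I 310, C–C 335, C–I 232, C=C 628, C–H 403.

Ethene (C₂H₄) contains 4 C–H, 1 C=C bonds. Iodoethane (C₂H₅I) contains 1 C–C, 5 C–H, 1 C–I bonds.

Bonds broken (reactants):
  C–H: 4 × 403 = 1612
  C=C: 1 × 628 = 628
  H–I: 1 × 310 = 310
  Σ(broken) = 2550 kJ
Bonds formed (products):
  C–C: 1 × 335 = 335
  C–H: 5 × 403 = 2015
  C–I: 1 × 232 = 232
  Σ(formed) = 2582 kJ
ΔH = Σ(broken) − Σ(formed) = 2550 − 2582 = −32 kJ

ΔH ≈ −32 kJ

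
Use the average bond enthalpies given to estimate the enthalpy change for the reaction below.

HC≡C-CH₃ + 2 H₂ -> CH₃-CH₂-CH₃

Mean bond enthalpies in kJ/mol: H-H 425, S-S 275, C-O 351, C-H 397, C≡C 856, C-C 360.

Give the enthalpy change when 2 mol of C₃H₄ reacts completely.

ΔH = −484 kJ

Bonds broken (reactants):
  C≡C: 1 × 856 = 856
  C-C: 1 × 360 = 360
  C-H: 4 × 397 = 1588
  H-H: 2 × 425 = 850
  Σ(broken) = 3654 kJ
Bonds formed (products):
  C-C: 2 × 360 = 720
  C-H: 8 × 397 = 3176
  Σ(formed) = 3896 kJ
ΔH = Σ(broken) − Σ(formed) = 3654 − 3896 = −242 kJ
For 2× the reaction as written: 2 × (−242) = −484 kJ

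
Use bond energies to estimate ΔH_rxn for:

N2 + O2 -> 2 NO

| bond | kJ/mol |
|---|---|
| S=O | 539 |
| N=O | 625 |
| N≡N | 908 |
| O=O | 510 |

Bonds broken (reactants):
  N≡N: 1 × 908 = 908
  O=O: 1 × 510 = 510
  Σ(broken) = 1418 kJ
Bonds formed (products):
  N=O: 2 × 625 = 1250
  Σ(formed) = 1250 kJ
ΔH = Σ(broken) − Σ(formed) = 1418 − 1250 = +168 kJ

ΔH ≈ +168 kJ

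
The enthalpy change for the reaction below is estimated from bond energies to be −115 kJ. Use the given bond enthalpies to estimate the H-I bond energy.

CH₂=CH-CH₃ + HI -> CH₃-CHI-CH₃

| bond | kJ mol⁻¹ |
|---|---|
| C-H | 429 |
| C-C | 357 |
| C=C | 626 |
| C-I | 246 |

Let D be the H-I bond energy.
Σ(broken) = 1×357 + 6×429 + 1×626 + 1×D = 3557 + D
Σ(formed) = 2×357 + 7×429 + 1×246 = 3963
ΔH = Σ(broken) − Σ(formed) = (3557 + D) − (3963) = −406 + D
Setting this equal to −115 kJ gives D = 291 kJ/mol.

D(H-I) ≈ 291 kJ/mol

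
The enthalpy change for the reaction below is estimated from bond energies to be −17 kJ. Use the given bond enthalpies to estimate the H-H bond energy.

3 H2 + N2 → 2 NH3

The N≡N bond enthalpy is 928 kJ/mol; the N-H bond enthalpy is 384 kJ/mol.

Let D be the H-H bond energy.
Σ(broken) = 3×D + 1×928 = 928 + 3D
Σ(formed) = 6×384 = 2304
ΔH = Σ(broken) − Σ(formed) = (928 + 3D) − (2304) = −1376 + 3D
Setting this equal to −17 kJ gives 3D = 1359, so D = 453 kJ/mol.

D(H-H) ≈ 453 kJ/mol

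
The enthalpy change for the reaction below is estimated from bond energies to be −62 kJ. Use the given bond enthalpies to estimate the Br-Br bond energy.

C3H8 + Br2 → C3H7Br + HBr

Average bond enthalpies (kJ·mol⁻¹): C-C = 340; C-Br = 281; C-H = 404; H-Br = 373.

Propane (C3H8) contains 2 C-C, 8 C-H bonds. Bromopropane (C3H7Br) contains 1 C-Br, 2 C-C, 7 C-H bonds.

Let D be the Br-Br bond energy.
Σ(broken) = 1×D + 2×340 + 8×404 = 3912 + D
Σ(formed) = 1×281 + 2×340 + 7×404 + 1×373 = 4162
ΔH = Σ(broken) − Σ(formed) = (3912 + D) − (4162) = −250 + D
Setting this equal to −62 kJ gives D = 188 kJ/mol.

D(Br-Br) ≈ 188 kJ/mol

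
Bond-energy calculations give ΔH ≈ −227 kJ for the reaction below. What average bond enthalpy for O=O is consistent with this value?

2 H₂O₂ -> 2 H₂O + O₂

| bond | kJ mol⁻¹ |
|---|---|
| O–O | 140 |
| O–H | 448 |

Let D be the O=O bond energy.
Σ(broken) = 4×448 + 2×140 = 2072
Σ(formed) = 4×448 + 1×D = 1792 + D
ΔH = Σ(broken) − Σ(formed) = (2072) − (1792 + D) = +280 − D
Setting this equal to −227 kJ gives D = 507 kJ/mol.

D(O=O) ≈ 507 kJ/mol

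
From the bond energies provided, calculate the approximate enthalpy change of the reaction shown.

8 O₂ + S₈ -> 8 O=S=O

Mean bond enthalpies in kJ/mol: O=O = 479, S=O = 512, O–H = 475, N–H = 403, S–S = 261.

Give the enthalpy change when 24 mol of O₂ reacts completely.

ΔH = −6816 kJ

Bonds broken (reactants):
  O=O: 8 × 479 = 3832
  S–S: 8 × 261 = 2088
  Σ(broken) = 5920 kJ
Bonds formed (products):
  S=O: 16 × 512 = 8192
  Σ(formed) = 8192 kJ
ΔH = Σ(broken) − Σ(formed) = 5920 − 8192 = −2272 kJ
For 3× the reaction as written: 3 × (−2272) = −6816 kJ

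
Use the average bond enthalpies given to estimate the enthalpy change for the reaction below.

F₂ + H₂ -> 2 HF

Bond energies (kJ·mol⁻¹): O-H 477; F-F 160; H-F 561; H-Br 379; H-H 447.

Bonds broken (reactants):
  F-F: 1 × 160 = 160
  H-H: 1 × 447 = 447
  Σ(broken) = 607 kJ
Bonds formed (products):
  H-F: 2 × 561 = 1122
  Σ(formed) = 1122 kJ
ΔH = Σ(broken) − Σ(formed) = 607 − 1122 = −515 kJ

ΔH ≈ −515 kJ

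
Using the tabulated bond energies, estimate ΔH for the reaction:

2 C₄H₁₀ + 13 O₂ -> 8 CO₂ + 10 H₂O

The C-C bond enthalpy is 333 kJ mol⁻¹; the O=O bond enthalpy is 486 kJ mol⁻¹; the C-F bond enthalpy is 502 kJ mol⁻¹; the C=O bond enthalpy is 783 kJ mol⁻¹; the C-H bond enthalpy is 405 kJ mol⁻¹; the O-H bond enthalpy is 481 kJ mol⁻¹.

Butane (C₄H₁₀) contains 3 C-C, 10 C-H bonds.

ΔH ≈ −5732 kJ

Bonds broken (reactants):
  C-C: 6 × 333 = 1998
  C-H: 20 × 405 = 8100
  O=O: 13 × 486 = 6318
  Σ(broken) = 16416 kJ
Bonds formed (products):
  C=O: 16 × 783 = 12528
  O-H: 20 × 481 = 9620
  Σ(formed) = 22148 kJ
ΔH = Σ(broken) − Σ(formed) = 16416 − 22148 = −5732 kJ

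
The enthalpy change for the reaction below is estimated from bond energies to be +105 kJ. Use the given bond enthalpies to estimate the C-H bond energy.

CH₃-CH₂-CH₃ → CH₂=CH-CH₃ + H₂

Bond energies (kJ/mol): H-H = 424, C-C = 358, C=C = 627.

D(C-H) ≈ 399 kJ/mol

Let D be the C-H bond energy.
Σ(broken) = 2×358 + 8×D = 716 + 8D
Σ(formed) = 1×358 + 6×D + 1×627 + 1×424 = 1409 + 6D
ΔH = Σ(broken) − Σ(formed) = (716 + 8D) − (1409 + 6D) = −693 + 2D
Setting this equal to +105 kJ gives 2D = 798, so D = 399 kJ/mol.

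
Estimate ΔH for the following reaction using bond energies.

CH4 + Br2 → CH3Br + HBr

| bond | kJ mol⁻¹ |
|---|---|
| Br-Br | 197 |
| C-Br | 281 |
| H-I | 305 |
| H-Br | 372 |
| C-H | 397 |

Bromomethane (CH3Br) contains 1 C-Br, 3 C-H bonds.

Bonds broken (reactants):
  Br-Br: 1 × 197 = 197
  C-H: 4 × 397 = 1588
  Σ(broken) = 1785 kJ
Bonds formed (products):
  C-Br: 1 × 281 = 281
  C-H: 3 × 397 = 1191
  H-Br: 1 × 372 = 372
  Σ(formed) = 1844 kJ
ΔH = Σ(broken) − Σ(formed) = 1785 − 1844 = −59 kJ

ΔH ≈ −59 kJ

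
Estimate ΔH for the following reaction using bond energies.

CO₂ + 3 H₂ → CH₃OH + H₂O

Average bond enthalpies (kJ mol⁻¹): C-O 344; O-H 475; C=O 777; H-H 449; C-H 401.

Bonds broken (reactants):
  C=O: 2 × 777 = 1554
  H-H: 3 × 449 = 1347
  Σ(broken) = 2901 kJ
Bonds formed (products):
  C-H: 3 × 401 = 1203
  C-O: 1 × 344 = 344
  O-H: 3 × 475 = 1425
  Σ(formed) = 2972 kJ
ΔH = Σ(broken) − Σ(formed) = 2901 − 2972 = −71 kJ

ΔH ≈ −71 kJ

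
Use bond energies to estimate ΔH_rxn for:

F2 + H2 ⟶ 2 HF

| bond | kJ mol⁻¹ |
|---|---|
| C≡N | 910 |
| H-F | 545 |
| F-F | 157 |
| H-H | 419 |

ΔH ≈ −514 kJ

Bonds broken (reactants):
  F-F: 1 × 157 = 157
  H-H: 1 × 419 = 419
  Σ(broken) = 576 kJ
Bonds formed (products):
  H-F: 2 × 545 = 1090
  Σ(formed) = 1090 kJ
ΔH = Σ(broken) − Σ(formed) = 576 − 1090 = −514 kJ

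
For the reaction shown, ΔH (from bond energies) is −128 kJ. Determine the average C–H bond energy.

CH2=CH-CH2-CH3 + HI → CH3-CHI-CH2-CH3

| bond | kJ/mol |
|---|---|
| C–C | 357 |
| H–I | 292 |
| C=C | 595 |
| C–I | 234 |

Let D be the C–H bond energy.
Σ(broken) = 2×357 + 8×D + 1×595 + 1×292 = 1601 + 8D
Σ(formed) = 3×357 + 9×D + 1×234 = 1305 + 9D
ΔH = Σ(broken) − Σ(formed) = (1601 + 8D) − (1305 + 9D) = +296 − D
Setting this equal to −128 kJ gives D = 424 kJ/mol.

D(C–H) ≈ 424 kJ/mol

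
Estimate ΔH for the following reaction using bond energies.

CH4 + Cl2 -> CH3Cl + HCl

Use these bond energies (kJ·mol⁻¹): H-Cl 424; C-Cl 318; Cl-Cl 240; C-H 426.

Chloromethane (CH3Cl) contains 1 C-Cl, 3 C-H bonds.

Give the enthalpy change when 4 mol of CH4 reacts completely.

Bonds broken (reactants):
  C-H: 4 × 426 = 1704
  Cl-Cl: 1 × 240 = 240
  Σ(broken) = 1944 kJ
Bonds formed (products):
  C-Cl: 1 × 318 = 318
  C-H: 3 × 426 = 1278
  H-Cl: 1 × 424 = 424
  Σ(formed) = 2020 kJ
ΔH = Σ(broken) − Σ(formed) = 1944 − 2020 = −76 kJ
For 4× the reaction as written: 4 × (−76) = −304 kJ

ΔH = −304 kJ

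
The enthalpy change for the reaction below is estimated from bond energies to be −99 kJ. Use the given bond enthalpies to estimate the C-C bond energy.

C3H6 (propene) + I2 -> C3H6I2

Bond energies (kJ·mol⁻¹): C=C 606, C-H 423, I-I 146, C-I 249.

Let D be the C-C bond energy.
Σ(broken) = 1×D + 6×423 + 1×606 + 1×146 = 3290 + D
Σ(formed) = 2×D + 6×423 + 2×249 = 3036 + 2D
ΔH = Σ(broken) − Σ(formed) = (3290 + D) − (3036 + 2D) = +254 − D
Setting this equal to −99 kJ gives D = 353 kJ/mol.

D(C-C) ≈ 353 kJ/mol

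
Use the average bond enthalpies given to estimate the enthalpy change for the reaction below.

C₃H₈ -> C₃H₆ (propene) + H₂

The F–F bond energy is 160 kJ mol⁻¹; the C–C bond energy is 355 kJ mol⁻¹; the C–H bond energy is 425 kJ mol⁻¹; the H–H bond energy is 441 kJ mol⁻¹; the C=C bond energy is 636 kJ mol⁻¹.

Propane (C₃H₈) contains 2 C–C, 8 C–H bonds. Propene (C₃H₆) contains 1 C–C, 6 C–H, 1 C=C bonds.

ΔH ≈ +128 kJ

Bonds broken (reactants):
  C–C: 2 × 355 = 710
  C–H: 8 × 425 = 3400
  Σ(broken) = 4110 kJ
Bonds formed (products):
  C–C: 1 × 355 = 355
  C–H: 6 × 425 = 2550
  C=C: 1 × 636 = 636
  H–H: 1 × 441 = 441
  Σ(formed) = 3982 kJ
ΔH = Σ(broken) − Σ(formed) = 4110 − 3982 = +128 kJ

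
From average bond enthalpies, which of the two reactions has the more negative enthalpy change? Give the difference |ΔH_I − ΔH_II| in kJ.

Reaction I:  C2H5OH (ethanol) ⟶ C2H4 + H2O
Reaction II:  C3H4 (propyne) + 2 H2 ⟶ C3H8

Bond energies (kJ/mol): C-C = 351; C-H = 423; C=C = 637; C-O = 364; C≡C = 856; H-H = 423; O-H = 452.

Reaction II, by 390 kJ

Reaction I:
  Bonds broken (reactants):
    C-C: 1 × 351 = 351
    C-H: 5 × 423 = 2115
    C-O: 1 × 364 = 364
    O-H: 1 × 452 = 452
    Σ(broken) = 3282 kJ
  Bonds formed (products):
    C-H: 4 × 423 = 1692
    C=C: 1 × 637 = 637
    O-H: 2 × 452 = 904
    Σ(formed) = 3233 kJ
  ΔH_I = 3282 − 3233 = +49 kJ
Reaction II:
  Bonds broken (reactants):
    C≡C: 1 × 856 = 856
    C-C: 1 × 351 = 351
    C-H: 4 × 423 = 1692
    H-H: 2 × 423 = 846
    Σ(broken) = 3745 kJ
  Bonds formed (products):
    C-C: 2 × 351 = 702
    C-H: 8 × 423 = 3384
    Σ(formed) = 4086 kJ
  ΔH_II = 3745 − 4086 = −341 kJ
ΔH_I − ΔH_II = +390 kJ, so reaction II has the more negative ΔH; |ΔH_I − ΔH_II| = 390 kJ.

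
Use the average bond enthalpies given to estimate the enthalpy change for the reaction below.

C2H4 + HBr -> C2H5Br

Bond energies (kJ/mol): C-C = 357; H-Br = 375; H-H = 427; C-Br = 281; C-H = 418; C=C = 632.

ΔH ≈ −49 kJ

Bonds broken (reactants):
  C-H: 4 × 418 = 1672
  C=C: 1 × 632 = 632
  H-Br: 1 × 375 = 375
  Σ(broken) = 2679 kJ
Bonds formed (products):
  C-Br: 1 × 281 = 281
  C-C: 1 × 357 = 357
  C-H: 5 × 418 = 2090
  Σ(formed) = 2728 kJ
ΔH = Σ(broken) − Σ(formed) = 2679 − 2728 = −49 kJ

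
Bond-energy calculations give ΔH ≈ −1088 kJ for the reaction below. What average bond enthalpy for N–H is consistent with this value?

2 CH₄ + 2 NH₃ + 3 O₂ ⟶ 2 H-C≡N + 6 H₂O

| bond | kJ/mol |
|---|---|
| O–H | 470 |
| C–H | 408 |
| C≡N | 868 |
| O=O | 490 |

Let D be the N–H bond energy.
Σ(broken) = 8×408 + 6×D + 3×490 = 4734 + 6D
Σ(formed) = 2×868 + 2×408 + 12×470 = 8192
ΔH = Σ(broken) − Σ(formed) = (4734 + 6D) − (8192) = −3458 + 6D
Setting this equal to −1088 kJ gives 6D = 2370, so D = 395 kJ/mol.

D(N–H) ≈ 395 kJ/mol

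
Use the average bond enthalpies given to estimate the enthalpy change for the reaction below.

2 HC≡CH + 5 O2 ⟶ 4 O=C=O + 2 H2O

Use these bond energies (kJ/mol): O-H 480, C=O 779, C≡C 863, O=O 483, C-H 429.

Bonds broken (reactants):
  C≡C: 2 × 863 = 1726
  C-H: 4 × 429 = 1716
  O=O: 5 × 483 = 2415
  Σ(broken) = 5857 kJ
Bonds formed (products):
  C=O: 8 × 779 = 6232
  O-H: 4 × 480 = 1920
  Σ(formed) = 8152 kJ
ΔH = Σ(broken) − Σ(formed) = 5857 − 8152 = −2295 kJ

ΔH ≈ −2295 kJ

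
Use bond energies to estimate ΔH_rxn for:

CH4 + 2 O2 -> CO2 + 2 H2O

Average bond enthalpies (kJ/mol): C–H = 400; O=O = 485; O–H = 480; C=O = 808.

Bonds broken (reactants):
  C–H: 4 × 400 = 1600
  O=O: 2 × 485 = 970
  Σ(broken) = 2570 kJ
Bonds formed (products):
  C=O: 2 × 808 = 1616
  O–H: 4 × 480 = 1920
  Σ(formed) = 3536 kJ
ΔH = Σ(broken) − Σ(formed) = 2570 − 3536 = −966 kJ

ΔH ≈ −966 kJ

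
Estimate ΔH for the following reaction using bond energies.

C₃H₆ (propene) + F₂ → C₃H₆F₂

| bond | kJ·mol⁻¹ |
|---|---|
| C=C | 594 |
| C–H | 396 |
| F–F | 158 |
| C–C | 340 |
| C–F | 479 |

Bonds broken (reactants):
  C–C: 1 × 340 = 340
  C–H: 6 × 396 = 2376
  C=C: 1 × 594 = 594
  F–F: 1 × 158 = 158
  Σ(broken) = 3468 kJ
Bonds formed (products):
  C–C: 2 × 340 = 680
  C–F: 2 × 479 = 958
  C–H: 6 × 396 = 2376
  Σ(formed) = 4014 kJ
ΔH = Σ(broken) − Σ(formed) = 3468 − 4014 = −546 kJ

ΔH ≈ −546 kJ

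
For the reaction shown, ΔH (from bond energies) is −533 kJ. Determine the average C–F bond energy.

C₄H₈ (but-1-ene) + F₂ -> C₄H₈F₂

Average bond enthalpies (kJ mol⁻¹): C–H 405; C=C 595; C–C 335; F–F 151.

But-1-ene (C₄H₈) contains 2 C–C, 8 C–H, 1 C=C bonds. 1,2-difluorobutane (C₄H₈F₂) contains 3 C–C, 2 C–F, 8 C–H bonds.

Let D be the C–F bond energy.
Σ(broken) = 2×335 + 8×405 + 1×595 + 1×151 = 4656
Σ(formed) = 3×335 + 2×D + 8×405 = 4245 + 2D
ΔH = Σ(broken) − Σ(formed) = (4656) − (4245 + 2D) = +411 − 2D
Setting this equal to −533 kJ gives 2D = 944, so D = 472 kJ/mol.

D(C–F) ≈ 472 kJ/mol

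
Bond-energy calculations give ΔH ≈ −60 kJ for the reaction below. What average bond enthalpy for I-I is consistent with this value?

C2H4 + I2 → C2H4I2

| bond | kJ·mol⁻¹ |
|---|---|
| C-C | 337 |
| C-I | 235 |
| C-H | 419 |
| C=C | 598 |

Let D be the I-I bond energy.
Σ(broken) = 4×419 + 1×598 + 1×D = 2274 + D
Σ(formed) = 1×337 + 4×419 + 2×235 = 2483
ΔH = Σ(broken) − Σ(formed) = (2274 + D) − (2483) = −209 + D
Setting this equal to −60 kJ gives D = 149 kJ/mol.

D(I-I) ≈ 149 kJ/mol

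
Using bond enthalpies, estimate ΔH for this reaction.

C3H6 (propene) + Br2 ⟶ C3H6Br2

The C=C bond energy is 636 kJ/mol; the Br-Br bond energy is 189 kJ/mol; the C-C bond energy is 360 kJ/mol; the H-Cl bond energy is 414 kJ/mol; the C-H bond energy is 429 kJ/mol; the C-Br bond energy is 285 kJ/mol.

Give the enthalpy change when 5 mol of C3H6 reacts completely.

Bonds broken (reactants):
  Br-Br: 1 × 189 = 189
  C-C: 1 × 360 = 360
  C-H: 6 × 429 = 2574
  C=C: 1 × 636 = 636
  Σ(broken) = 3759 kJ
Bonds formed (products):
  C-Br: 2 × 285 = 570
  C-C: 2 × 360 = 720
  C-H: 6 × 429 = 2574
  Σ(formed) = 3864 kJ
ΔH = Σ(broken) − Σ(formed) = 3759 − 3864 = −105 kJ
For 5× the reaction as written: 5 × (−105) = −525 kJ

ΔH = −525 kJ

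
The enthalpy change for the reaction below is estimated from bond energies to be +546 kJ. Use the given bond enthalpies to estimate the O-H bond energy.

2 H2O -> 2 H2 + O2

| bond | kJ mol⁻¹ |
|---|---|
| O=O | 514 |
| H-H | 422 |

Let D be the O-H bond energy.
Σ(broken) = 4×D = 4D
Σ(formed) = 2×422 + 1×514 = 1358
ΔH = Σ(broken) − Σ(formed) = (4D) − (1358) = −1358 + 4D
Setting this equal to +546 kJ gives 4D = 1904, so D = 476 kJ/mol.

D(O-H) ≈ 476 kJ/mol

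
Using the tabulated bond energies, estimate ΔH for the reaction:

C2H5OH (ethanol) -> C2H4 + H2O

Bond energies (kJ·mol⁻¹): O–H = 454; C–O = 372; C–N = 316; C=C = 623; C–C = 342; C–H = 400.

Bonds broken (reactants):
  C–C: 1 × 342 = 342
  C–H: 5 × 400 = 2000
  C–O: 1 × 372 = 372
  O–H: 1 × 454 = 454
  Σ(broken) = 3168 kJ
Bonds formed (products):
  C–H: 4 × 400 = 1600
  C=C: 1 × 623 = 623
  O–H: 2 × 454 = 908
  Σ(formed) = 3131 kJ
ΔH = Σ(broken) − Σ(formed) = 3168 − 3131 = +37 kJ

ΔH ≈ +37 kJ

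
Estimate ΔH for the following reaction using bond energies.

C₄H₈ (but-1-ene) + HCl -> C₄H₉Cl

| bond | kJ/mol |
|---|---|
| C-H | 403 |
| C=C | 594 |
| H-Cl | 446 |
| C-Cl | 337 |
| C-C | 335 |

ΔH ≈ −35 kJ

Bonds broken (reactants):
  C-C: 2 × 335 = 670
  C-H: 8 × 403 = 3224
  C=C: 1 × 594 = 594
  H-Cl: 1 × 446 = 446
  Σ(broken) = 4934 kJ
Bonds formed (products):
  C-C: 3 × 335 = 1005
  C-Cl: 1 × 337 = 337
  C-H: 9 × 403 = 3627
  Σ(formed) = 4969 kJ
ΔH = Σ(broken) − Σ(formed) = 4934 − 4969 = −35 kJ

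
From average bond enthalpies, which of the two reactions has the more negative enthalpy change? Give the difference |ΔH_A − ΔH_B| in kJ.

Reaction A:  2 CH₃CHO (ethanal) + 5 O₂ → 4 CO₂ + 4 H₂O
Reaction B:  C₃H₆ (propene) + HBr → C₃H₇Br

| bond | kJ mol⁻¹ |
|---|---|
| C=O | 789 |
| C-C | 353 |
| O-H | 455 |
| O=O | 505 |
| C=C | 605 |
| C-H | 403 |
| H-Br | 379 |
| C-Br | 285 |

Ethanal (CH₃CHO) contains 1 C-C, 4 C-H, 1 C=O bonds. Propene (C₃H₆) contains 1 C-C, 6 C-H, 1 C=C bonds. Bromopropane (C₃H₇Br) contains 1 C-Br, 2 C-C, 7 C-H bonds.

Reaction A, by 1862 kJ

Reaction A:
  Bonds broken (reactants):
    C-C: 2 × 353 = 706
    C-H: 8 × 403 = 3224
    C=O: 2 × 789 = 1578
    O=O: 5 × 505 = 2525
    Σ(broken) = 8033 kJ
  Bonds formed (products):
    C=O: 8 × 789 = 6312
    O-H: 8 × 455 = 3640
    Σ(formed) = 9952 kJ
  ΔH_A = 8033 − 9952 = −1919 kJ
Reaction B:
  Bonds broken (reactants):
    C-C: 1 × 353 = 353
    C-H: 6 × 403 = 2418
    C=C: 1 × 605 = 605
    H-Br: 1 × 379 = 379
    Σ(broken) = 3755 kJ
  Bonds formed (products):
    C-Br: 1 × 285 = 285
    C-C: 2 × 353 = 706
    C-H: 7 × 403 = 2821
    Σ(formed) = 3812 kJ
  ΔH_B = 3755 − 3812 = −57 kJ
ΔH_A − ΔH_B = −1862 kJ, so reaction A has the more negative ΔH; |ΔH_A − ΔH_B| = 1862 kJ.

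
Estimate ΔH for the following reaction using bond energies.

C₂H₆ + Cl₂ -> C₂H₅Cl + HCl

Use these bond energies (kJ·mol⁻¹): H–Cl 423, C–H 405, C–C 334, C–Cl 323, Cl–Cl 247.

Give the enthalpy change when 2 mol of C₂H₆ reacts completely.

ΔH = −188 kJ

Bonds broken (reactants):
  C–C: 1 × 334 = 334
  C–H: 6 × 405 = 2430
  Cl–Cl: 1 × 247 = 247
  Σ(broken) = 3011 kJ
Bonds formed (products):
  C–C: 1 × 334 = 334
  C–Cl: 1 × 323 = 323
  C–H: 5 × 405 = 2025
  H–Cl: 1 × 423 = 423
  Σ(formed) = 3105 kJ
ΔH = Σ(broken) − Σ(formed) = 3011 − 3105 = −94 kJ
For 2× the reaction as written: 2 × (−94) = −188 kJ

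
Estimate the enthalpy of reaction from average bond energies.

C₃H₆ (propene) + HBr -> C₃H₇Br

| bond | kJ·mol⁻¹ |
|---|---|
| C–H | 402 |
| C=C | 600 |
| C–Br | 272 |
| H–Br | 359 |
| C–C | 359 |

ΔH ≈ −74 kJ

Bonds broken (reactants):
  C–C: 1 × 359 = 359
  C–H: 6 × 402 = 2412
  C=C: 1 × 600 = 600
  H–Br: 1 × 359 = 359
  Σ(broken) = 3730 kJ
Bonds formed (products):
  C–Br: 1 × 272 = 272
  C–C: 2 × 359 = 718
  C–H: 7 × 402 = 2814
  Σ(formed) = 3804 kJ
ΔH = Σ(broken) − Σ(formed) = 3730 − 3804 = −74 kJ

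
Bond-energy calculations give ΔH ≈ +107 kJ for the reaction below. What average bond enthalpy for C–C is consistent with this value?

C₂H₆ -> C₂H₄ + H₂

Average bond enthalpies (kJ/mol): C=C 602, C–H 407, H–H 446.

Let D be the C–C bond energy.
Σ(broken) = 1×D + 6×407 = 2442 + D
Σ(formed) = 4×407 + 1×602 + 1×446 = 2676
ΔH = Σ(broken) − Σ(formed) = (2442 + D) − (2676) = −234 + D
Setting this equal to +107 kJ gives D = 341 kJ/mol.

D(C–C) ≈ 341 kJ/mol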